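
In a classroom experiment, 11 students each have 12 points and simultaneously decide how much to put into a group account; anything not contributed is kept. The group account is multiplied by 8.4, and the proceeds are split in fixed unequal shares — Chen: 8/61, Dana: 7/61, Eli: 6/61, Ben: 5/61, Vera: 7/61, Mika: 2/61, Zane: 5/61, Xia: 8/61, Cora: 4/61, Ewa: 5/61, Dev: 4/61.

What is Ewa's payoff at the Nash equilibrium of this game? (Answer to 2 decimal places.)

28.52 points

Player j's private return per contributed unit is 8.4 × (j's share). Contributing is weakly dominant for j when that share is at least 1/8.4 = 0.1190, and contributing 0 is dominant otherwise.
The shares above 0.1190 belong to Chen and Xia, contributing 12 each; the remaining 9 contribute 0. Total contributed: 24.
Ewa keeps 12 and receives 8.4 × 24 × 5/61 = 16.52 from the group account, for a payoff of 28.52.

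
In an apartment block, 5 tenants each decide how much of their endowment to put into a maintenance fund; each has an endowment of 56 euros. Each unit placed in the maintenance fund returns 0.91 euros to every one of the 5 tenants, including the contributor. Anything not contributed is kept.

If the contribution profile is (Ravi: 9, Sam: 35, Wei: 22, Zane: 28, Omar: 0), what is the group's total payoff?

613.70 euros

Total contributed: 9 + 35 + 22 + 28 + 0 = 94; total kept: 5 × 56 − 94 = 186.
The maintenance fund pays out 0.91 × 5 × 94 = 427.70 in aggregate.
Group total = 186 + 427.70 = 613.70.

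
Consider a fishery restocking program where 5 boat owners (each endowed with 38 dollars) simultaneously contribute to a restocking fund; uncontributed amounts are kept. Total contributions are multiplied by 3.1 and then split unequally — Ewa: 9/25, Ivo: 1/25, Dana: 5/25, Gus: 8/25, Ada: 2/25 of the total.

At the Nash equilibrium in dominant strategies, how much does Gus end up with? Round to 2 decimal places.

75.70 dollars

For player j, contributing a unit is worthwhile iff 3.1 × (j's share) ≥ 1, i.e. iff j's share is at least 0.3226.
The only share above 0.3226 is Ewa's 9/25, contributing 38; the remaining 4 contribute 0. Total contributed: 38.
Gus keeps 38 and receives 3.1 × 38 × 8/25 = 37.70 from the restocking fund, for a payoff of 75.70.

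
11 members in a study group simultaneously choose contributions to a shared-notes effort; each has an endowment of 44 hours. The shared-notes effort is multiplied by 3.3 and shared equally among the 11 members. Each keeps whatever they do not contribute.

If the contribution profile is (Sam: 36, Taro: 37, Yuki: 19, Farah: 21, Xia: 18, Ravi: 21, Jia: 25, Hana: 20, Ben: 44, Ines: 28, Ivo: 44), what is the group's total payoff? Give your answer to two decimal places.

Total contributed: 36 + 37 + 19 + 21 + 18 + 21 + 25 + 20 + 44 + 28 + 44 = 313; total kept: 11 × 44 − 313 = 171.
The shared-notes effort pays out 3.3 × 313 = 1032.90 in aggregate.
Group total = 171 + 1032.90 = 1203.90.

1203.90 hours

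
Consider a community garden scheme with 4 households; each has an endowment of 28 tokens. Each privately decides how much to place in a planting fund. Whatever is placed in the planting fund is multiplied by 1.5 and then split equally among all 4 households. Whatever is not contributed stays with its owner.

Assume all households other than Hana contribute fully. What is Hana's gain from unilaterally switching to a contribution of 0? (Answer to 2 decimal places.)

17.50 tokens

Switching from a contribution of 28 to 0 lets Hana keep an extra 28 tokens, but lowers the planting fund by 28, which costs Hana their own share of that drop: 1.5/4 × 28 = 10.50.
Net gain = 28 − 10.50 = 17.50. The private return per contributed unit (0.3750) is below 1, so free-riding is indeed the best response regardless of what the others do.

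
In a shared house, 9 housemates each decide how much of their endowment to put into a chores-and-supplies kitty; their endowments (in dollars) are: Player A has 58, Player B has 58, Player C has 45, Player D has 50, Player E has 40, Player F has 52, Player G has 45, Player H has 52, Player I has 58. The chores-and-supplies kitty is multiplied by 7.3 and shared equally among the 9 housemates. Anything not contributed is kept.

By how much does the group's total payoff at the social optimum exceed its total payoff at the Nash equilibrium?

The private return per contributed unit is 7.3/9 = 0.8111 < 1 for every player regardless of endowment, so the Nash equilibrium is zero contribution and the group total is Σ E_j = 58 + 58 + 45 + 50 + 40 + 52 + 45 + 52 + 58 = 458.
Each contributed unit returns 7.300 to the group, so the social optimum is full contribution by everyone: group total = 7.300 × 458 = 3343.40.
Efficiency loss = (7.300 − 1) × 458 = 2885.40.

2885.40 dollars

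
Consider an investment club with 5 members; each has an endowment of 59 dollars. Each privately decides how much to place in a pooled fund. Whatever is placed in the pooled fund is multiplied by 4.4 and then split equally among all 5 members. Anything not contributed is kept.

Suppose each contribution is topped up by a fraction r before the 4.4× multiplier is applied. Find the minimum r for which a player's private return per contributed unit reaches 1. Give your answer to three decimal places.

0.136

With matching at rate r, one contributed unit becomes (1 + r) in the pooled fund and returns 4.4 × (1 + r) / 5 to the contributor.
Setting this equal to 1: 1 + r = 5/4.4 = 1.1364.
So the minimum matching rate is r = 1.1364 − 1 = 0.136.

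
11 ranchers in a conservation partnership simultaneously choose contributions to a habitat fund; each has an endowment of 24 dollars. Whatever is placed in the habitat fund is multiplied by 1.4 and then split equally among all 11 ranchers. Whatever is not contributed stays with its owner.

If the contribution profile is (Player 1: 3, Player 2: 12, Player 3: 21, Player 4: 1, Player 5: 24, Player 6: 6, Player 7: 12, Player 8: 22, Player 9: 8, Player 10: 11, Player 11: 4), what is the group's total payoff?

313.60 dollars

Total contributed: 3 + 12 + 21 + 1 + 24 + 6 + 12 + 22 + 8 + 11 + 4 = 124; total kept: 11 × 24 − 124 = 140.
The habitat fund pays out 1.4 × 124 = 173.60 in aggregate.
Group total = 140 + 173.60 = 313.60.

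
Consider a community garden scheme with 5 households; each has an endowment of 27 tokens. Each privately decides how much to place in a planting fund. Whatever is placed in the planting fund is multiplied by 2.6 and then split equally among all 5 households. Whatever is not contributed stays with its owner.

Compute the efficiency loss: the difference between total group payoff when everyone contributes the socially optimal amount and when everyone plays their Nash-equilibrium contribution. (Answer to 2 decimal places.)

Each contributed unit returns 2.6/5 = 0.5200 to its contributor — below 1 — so contributing 0 is dominant for every player. At the Nash equilibrium everyone keeps their 27, and the group total is 5 × 27 = 135.
Each contributed unit returns 2.600 to the group as a whole (0.5200 to each of 5 players), which exceeds 1, so the social optimum is full contribution: group total = 2.600 × 135 = 351.00.
Efficiency loss = 351.00 − 135 = 216.00.

216.00 tokens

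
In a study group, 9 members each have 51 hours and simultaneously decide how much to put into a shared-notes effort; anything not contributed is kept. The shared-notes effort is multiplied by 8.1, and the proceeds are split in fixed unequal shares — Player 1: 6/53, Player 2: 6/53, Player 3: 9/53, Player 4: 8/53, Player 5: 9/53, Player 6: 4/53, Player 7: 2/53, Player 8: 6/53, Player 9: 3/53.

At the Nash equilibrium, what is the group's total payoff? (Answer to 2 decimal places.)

Player j's private return per contributed unit is 8.1 × (j's share). Contributing is weakly dominant for j when that share is at least 1/8.1 = 0.1235, and contributing 0 is dominant otherwise.
Player 3, Player 4 and Player 5 clear that bar, contributing 51 each; the remaining 6 contribute 0. Total contributed: 153.
The shared-notes effort pays out 8.1 × 153 = 1239.30 in total (split across the unequal shares, but the aggregate is all that matters for the group sum).
The 6 free-riders keep 51 each, adding 306. Group total = 306 + 1239.30 = 1545.30.

1545.30 hours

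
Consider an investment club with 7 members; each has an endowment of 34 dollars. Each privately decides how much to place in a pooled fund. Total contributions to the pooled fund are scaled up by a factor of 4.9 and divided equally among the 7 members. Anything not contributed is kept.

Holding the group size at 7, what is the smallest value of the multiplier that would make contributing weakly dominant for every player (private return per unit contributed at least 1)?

A contributed unit returns (multiplier)/7 to its contributor.
This reaches 1 exactly when the multiplier is 7.

7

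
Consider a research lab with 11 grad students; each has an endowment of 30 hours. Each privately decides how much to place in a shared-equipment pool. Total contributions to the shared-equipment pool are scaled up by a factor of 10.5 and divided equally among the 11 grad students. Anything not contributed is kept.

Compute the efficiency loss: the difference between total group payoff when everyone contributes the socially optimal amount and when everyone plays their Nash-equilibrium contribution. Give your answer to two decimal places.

Each contributed unit returns 10.5/11 = 0.9545 to its contributor — below 1 — so contributing 0 is dominant for every player. At the Nash equilibrium everyone keeps their 30, and the group total is 11 × 30 = 330.
Each contributed unit returns 10.500 to the group as a whole (0.9545 to each of 11 players), which exceeds 1, so the social optimum is full contribution: group total = 10.500 × 330 = 3465.00.
Efficiency loss = 3465.00 − 330 = 3135.00.

3135.00 hours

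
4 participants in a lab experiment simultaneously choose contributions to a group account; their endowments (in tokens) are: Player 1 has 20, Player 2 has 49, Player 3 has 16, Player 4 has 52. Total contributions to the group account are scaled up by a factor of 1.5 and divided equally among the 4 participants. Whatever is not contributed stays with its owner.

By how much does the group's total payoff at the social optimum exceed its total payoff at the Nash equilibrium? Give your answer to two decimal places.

The private return per contributed unit is 1.5/4 = 0.3750 < 1 for every player regardless of endowment, so the Nash equilibrium is zero contribution and the group total is Σ E_j = 20 + 49 + 16 + 52 = 137.
Each contributed unit returns 1.500 to the group, so the social optimum is full contribution by everyone: group total = 1.500 × 137 = 205.50.
Efficiency loss = (1.500 − 1) × 137 = 68.50.

68.50 tokens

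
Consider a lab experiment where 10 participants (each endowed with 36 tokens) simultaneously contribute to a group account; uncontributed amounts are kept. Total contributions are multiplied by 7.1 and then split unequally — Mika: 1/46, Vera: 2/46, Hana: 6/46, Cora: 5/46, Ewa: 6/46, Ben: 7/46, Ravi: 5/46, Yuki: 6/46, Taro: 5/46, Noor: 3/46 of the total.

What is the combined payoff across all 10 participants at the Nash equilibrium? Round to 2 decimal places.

For player j, contributing a unit is worthwhile iff 7.1 × (j's share) ≥ 1, i.e. iff j's share is at least 0.1408.
The only share above 0.1408 is Ben's 7/46, contributing 36; the remaining 9 contribute 0. Total contributed: 36.
The group account pays out 7.1 × 36 = 255.60 in total (split across the unequal shares, but the aggregate is all that matters for the group sum).
The 9 free-riders keep 36 each, adding 324. Group total = 324 + 255.60 = 579.60.

579.60 tokens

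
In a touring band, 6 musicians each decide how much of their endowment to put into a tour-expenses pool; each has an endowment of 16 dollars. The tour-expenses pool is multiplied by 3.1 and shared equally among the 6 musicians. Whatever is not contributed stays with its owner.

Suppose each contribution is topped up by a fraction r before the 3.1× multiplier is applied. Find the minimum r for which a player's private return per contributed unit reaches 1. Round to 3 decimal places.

With matching at rate r, one contributed unit becomes (1 + r) in the tour-expenses pool and returns 3.1 × (1 + r) / 6 to the contributor.
Setting this equal to 1: 1 + r = 6/3.1 = 1.9355.
So the minimum matching rate is r = 1.9355 − 1 = 0.935.

0.935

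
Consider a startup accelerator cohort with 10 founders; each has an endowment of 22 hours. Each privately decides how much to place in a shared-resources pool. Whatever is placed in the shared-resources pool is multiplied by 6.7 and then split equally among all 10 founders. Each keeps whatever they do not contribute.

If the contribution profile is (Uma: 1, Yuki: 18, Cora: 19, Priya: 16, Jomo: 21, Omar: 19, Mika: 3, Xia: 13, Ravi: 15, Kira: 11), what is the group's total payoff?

Total contributed: 1 + 18 + 19 + 16 + 21 + 19 + 3 + 13 + 15 + 11 = 136; total kept: 10 × 22 − 136 = 84.
The shared-resources pool pays out 6.7 × 136 = 911.20 in aggregate.
Group total = 84 + 911.20 = 995.20.

995.20 hours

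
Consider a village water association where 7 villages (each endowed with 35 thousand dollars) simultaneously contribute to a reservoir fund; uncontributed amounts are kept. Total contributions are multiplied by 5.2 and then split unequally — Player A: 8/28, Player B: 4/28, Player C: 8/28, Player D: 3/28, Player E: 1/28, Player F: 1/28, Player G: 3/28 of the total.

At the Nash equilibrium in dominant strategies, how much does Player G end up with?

Player j's private return per contributed unit is 5.2 × (j's share). Contributing is weakly dominant for j when that share is at least 1/5.2 = 0.1923, and contributing 0 is dominant otherwise.
Player A and Player C are above the threshold, contributing 35 each; the remaining 5 contribute 0. Total contributed: 70.
Player G keeps 35 and receives 5.2 × 70 × 3/28 = 39.00 from the reservoir fund, for a payoff of 74.00.

74.00 thousand dollars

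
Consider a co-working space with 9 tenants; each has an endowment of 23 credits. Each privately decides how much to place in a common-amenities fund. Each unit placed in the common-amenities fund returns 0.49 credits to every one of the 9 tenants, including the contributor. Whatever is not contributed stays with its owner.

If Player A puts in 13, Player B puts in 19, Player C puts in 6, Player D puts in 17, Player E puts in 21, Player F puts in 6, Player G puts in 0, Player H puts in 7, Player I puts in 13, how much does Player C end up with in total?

66.98 credits

Total contributed: 13 + 19 + 6 + 17 + 21 + 6 + 0 + 7 + 13 = 102.
Each receives 0.49 × 102 = 49.98 from the common-amenities fund.
Player C keeps 23 − 6 = 17, so Player C's payoff is 17 + 49.98 = 66.98.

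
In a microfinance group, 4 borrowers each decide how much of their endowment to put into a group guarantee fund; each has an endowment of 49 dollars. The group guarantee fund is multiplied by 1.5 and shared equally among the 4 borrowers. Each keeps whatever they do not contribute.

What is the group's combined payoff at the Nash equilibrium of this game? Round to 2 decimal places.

196.00 dollars

Each contributed unit returns 1.5/4 = 0.3750 to its contributor — below 1 — so contributing 0 is dominant for every player. At the Nash equilibrium everyone keeps their 49, and the group total is 4 × 49 = 196.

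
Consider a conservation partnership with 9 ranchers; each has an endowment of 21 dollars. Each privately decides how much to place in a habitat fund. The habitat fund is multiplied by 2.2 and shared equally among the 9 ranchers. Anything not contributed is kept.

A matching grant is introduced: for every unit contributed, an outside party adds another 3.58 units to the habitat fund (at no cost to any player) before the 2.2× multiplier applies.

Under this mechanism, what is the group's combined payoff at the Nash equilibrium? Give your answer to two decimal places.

1904.36 dollars

Under the mechanism each unit contributed yields 2.2 × 4.58 / 9 = 1.1196 back to its contributor per unit of net cost, which exceeds 1, making full contribution the dominant choice for everyone.
So the Nash equilibrium is full contribution by all 9; the group earns 2.2 × 4.58 × 189 = 1904.36.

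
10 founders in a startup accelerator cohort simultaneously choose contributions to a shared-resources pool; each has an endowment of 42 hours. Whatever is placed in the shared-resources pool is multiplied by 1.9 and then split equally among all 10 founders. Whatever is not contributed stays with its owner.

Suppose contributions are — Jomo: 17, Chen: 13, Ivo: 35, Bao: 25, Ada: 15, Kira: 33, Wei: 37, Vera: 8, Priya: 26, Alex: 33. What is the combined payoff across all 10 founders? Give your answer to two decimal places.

637.80 hours

Total contributed: 17 + 13 + 35 + 25 + 15 + 33 + 37 + 8 + 26 + 33 = 242; total kept: 10 × 42 − 242 = 178.
The shared-resources pool pays out 1.9 × 242 = 459.80 in aggregate.
Group total = 178 + 459.80 = 637.80.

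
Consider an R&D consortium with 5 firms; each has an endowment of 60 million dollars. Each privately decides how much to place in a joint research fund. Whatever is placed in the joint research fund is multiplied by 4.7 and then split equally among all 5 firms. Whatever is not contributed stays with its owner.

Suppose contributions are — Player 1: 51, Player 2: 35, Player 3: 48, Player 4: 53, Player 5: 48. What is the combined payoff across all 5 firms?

1169.50 million dollars

Total contributed: 51 + 35 + 48 + 53 + 48 = 235; total kept: 5 × 60 − 235 = 65.
The joint research fund pays out 4.7 × 235 = 1104.50 in aggregate.
Group total = 65 + 1104.50 = 1169.50.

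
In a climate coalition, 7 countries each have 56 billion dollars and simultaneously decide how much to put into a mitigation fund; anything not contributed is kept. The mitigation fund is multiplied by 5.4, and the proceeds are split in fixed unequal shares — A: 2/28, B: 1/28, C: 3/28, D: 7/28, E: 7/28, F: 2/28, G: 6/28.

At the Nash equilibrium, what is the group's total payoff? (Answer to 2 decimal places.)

Each unit j contributes comes back to j as 5.4 × (j's share), so j prefers to contribute only if that share exceeds 1/5.4 = 0.1852; otherwise keeping the unit dominates.
The shares above 0.1852 belong to D, E and G, contributing 56 each; the remaining 4 contribute 0. Total contributed: 168.
The mitigation fund pays out 5.4 × 168 = 907.20 in total (split across the unequal shares, but the aggregate is all that matters for the group sum).
The 4 free-riders keep 56 each, adding 224. Group total = 224 + 907.20 = 1131.20.

1131.20 billion dollars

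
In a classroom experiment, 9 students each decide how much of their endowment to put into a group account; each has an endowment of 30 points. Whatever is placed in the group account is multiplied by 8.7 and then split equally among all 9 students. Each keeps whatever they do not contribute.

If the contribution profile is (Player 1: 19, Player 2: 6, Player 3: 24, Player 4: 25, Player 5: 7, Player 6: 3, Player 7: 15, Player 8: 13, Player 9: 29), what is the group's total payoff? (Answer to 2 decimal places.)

1355.70 points

Total contributed: 19 + 6 + 24 + 25 + 7 + 3 + 15 + 13 + 29 = 141; total kept: 9 × 30 − 141 = 129.
The group account pays out 8.7 × 141 = 1226.70 in aggregate.
Group total = 129 + 1226.70 = 1355.70.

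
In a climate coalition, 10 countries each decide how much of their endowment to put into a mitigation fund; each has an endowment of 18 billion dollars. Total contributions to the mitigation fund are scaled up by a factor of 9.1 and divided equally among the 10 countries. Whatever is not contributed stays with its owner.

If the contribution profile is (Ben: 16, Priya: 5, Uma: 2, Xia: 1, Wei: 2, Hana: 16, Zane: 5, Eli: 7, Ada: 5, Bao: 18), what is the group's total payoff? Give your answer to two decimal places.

803.70 billion dollars

Total contributed: 16 + 5 + 2 + 1 + 2 + 16 + 5 + 7 + 5 + 18 = 77; total kept: 10 × 18 − 77 = 103.
The mitigation fund pays out 9.1 × 77 = 700.70 in aggregate.
Group total = 103 + 700.70 = 803.70.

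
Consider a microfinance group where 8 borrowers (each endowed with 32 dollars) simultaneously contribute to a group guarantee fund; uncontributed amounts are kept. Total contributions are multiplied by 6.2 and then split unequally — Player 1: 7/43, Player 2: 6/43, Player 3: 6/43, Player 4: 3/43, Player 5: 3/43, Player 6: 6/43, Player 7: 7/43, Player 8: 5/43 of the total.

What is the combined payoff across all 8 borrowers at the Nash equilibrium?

Player j's private return per contributed unit is 6.2 × (j's share). Contributing is weakly dominant for j when that share is at least 1/6.2 = 0.1613, and contributing 0 is dominant otherwise.
Player 1 and Player 7 are above the threshold, contributing 32 each; the remaining 6 contribute 0. Total contributed: 64.
The group guarantee fund pays out 6.2 × 64 = 396.80 in total (split across the unequal shares, but the aggregate is all that matters for the group sum).
The 6 free-riders keep 32 each, adding 192. Group total = 192 + 396.80 = 588.80.

588.80 dollars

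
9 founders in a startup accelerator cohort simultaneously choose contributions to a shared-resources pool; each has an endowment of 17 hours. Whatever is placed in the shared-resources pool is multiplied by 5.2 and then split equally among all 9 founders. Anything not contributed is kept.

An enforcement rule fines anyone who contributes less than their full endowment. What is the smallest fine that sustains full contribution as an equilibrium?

7.18 hours

Given the others contribute fully, the best deviation is to contribute 0 (any partial contribution still incurs the fine and gives up units whose private return 0.5778 is below 1).
Deviating from 17 to 0 saves 17 hours but forfeits the deviator's share of the drop in the shared-resources pool: 5.2/9 × 17 = 9.82.
So the deviation gain is 17 − 9.82 = 7.18, and the fine must be at least 7.18 hours to wipe it out.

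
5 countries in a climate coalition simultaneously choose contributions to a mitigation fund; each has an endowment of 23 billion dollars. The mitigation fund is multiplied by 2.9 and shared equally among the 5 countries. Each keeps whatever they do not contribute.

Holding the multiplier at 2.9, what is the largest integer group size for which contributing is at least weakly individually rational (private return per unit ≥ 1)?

2

Private return per unit is 2.9/(group size), which is ≥ 1 whenever the group size is ≤ 2.9.
The largest such integer is 2.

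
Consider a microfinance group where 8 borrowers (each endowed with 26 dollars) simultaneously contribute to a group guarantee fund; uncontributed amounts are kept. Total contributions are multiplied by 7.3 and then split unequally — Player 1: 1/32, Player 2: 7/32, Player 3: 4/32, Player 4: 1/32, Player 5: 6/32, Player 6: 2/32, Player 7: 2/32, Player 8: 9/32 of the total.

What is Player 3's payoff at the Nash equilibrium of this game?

Each unit j contributes comes back to j as 7.3 × (j's share), so j prefers to contribute only if that share exceeds 1/7.3 = 0.1370; otherwise keeping the unit dominates.
Player 2, Player 5 and Player 8 are above the threshold, contributing 26 each; the remaining 5 contribute 0. Total contributed: 78.
Player 3 keeps 26 and receives 7.3 × 78 × 4/32 = 71.18 from the group guarantee fund, for a payoff of 97.18.

97.18 dollars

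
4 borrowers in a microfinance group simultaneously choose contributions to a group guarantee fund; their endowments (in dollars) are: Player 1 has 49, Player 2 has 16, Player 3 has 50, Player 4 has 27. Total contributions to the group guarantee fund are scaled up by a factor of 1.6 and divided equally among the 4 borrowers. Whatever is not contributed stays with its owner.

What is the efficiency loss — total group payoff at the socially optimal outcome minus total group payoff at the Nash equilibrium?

85.20 dollars

The private return per contributed unit is 1.6/4 = 0.4000 < 1 for every player regardless of endowment, so the Nash equilibrium is zero contribution and the group total is Σ E_j = 49 + 16 + 50 + 27 = 142.
Each contributed unit returns 1.600 to the group, so the social optimum is full contribution by everyone: group total = 1.600 × 142 = 227.20.
Efficiency loss = (1.600 − 1) × 142 = 85.20.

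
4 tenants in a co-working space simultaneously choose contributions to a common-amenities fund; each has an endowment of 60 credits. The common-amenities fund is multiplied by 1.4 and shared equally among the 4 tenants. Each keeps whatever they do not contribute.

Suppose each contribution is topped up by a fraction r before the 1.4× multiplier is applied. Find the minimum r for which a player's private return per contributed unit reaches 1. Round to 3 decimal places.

1.857

With matching at rate r, one contributed unit becomes (1 + r) in the common-amenities fund and returns 1.4 × (1 + r) / 4 to the contributor.
Setting this equal to 1: 1 + r = 4/1.4 = 2.8571.
So the minimum matching rate is r = 2.8571 − 1 = 1.857.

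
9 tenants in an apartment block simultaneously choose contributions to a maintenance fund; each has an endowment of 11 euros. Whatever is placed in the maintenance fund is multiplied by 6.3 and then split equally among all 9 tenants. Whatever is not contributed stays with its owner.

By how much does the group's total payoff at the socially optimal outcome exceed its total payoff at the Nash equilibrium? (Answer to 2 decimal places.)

Each contributed unit returns 6.3/9 = 0.7000 to its contributor — below 1 — so contributing 0 is dominant for every player. At the Nash equilibrium everyone keeps their 11, and the group total is 9 × 11 = 99.
Each contributed unit returns 6.300 to the group as a whole (0.7000 to each of 9 players), which exceeds 1, so the social optimum is full contribution: group total = 6.300 × 99 = 623.70.
Efficiency loss = 623.70 − 99 = 524.70.

524.70 euros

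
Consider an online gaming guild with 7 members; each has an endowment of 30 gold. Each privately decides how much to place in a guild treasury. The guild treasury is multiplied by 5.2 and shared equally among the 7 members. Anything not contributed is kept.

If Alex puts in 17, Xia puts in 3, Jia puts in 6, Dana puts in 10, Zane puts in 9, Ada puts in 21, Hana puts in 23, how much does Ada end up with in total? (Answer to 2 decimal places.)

Total contributed: 17 + 3 + 6 + 10 + 9 + 21 + 23 = 89.
Each receives 5.2 × 89 / 7 = 66.11 from the guild treasury.
Ada keeps 30 − 21 = 9, so Ada's payoff is 9 + 66.11 = 75.11.

75.11 gold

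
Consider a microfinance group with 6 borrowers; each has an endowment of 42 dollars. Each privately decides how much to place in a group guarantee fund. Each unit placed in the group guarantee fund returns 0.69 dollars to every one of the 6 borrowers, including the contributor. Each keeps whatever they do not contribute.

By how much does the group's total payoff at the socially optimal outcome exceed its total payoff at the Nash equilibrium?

791.28 dollars

The private return per contributed unit is 0.69 < 1, so contributing 0 is dominant for every player. At the Nash equilibrium everyone keeps their 42, and the group total is 6 × 42 = 252.
Each contributed unit returns 4.140 to the group as a whole (0.69 to each of 6 players), which exceeds 1, so the social optimum is full contribution: group total = 4.140 × 252 = 1043.28.
Efficiency loss = 1043.28 − 252 = 791.28.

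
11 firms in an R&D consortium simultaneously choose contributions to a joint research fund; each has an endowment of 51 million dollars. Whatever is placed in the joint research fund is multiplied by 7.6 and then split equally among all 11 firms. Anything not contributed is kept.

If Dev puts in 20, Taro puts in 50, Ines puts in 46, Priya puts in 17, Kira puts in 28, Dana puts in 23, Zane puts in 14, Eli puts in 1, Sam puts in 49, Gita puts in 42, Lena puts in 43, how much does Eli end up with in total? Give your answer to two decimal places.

Total contributed: 20 + 50 + 46 + 17 + 28 + 23 + 14 + 1 + 49 + 42 + 43 = 333.
Each receives 7.6 × 333 / 11 = 230.07 from the joint research fund.
Eli keeps 51 − 1 = 50, so Eli's payoff is 50 + 230.07 = 280.07.

280.07 million dollars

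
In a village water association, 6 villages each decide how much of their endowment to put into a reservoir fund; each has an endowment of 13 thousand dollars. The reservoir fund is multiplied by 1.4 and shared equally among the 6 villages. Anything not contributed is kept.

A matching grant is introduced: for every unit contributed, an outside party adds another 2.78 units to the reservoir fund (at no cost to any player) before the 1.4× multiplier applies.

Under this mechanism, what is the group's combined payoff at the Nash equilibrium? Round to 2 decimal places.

78.00 thousand dollars

The effective private return is 1.4 × 3.78 / 6 = 0.8820, which is still under 1, so the mechanism doesn't change anyone's dominant strategy: zero contribution.
Everyone keeps their endowment and the group total is 6 × 13 = 78.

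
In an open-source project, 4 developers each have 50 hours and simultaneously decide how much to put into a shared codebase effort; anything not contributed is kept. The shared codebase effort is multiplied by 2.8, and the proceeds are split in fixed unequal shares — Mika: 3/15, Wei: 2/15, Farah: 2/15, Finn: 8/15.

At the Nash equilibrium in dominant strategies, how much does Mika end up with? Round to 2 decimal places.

78.00 hours

A player with share s gets back 2.8·s per unit contributed, so full contribution is dominant for anyone with s > 1/2.8 = 0.3571 and zero contribution is dominant for anyone below.
The only share above 0.3571 is Finn's 8/15, contributing 50; the remaining 3 contribute 0. Total contributed: 50.
Mika keeps 50 and receives 2.8 × 50 × 3/15 = 28.00 from the shared codebase effort, for a payoff of 78.00.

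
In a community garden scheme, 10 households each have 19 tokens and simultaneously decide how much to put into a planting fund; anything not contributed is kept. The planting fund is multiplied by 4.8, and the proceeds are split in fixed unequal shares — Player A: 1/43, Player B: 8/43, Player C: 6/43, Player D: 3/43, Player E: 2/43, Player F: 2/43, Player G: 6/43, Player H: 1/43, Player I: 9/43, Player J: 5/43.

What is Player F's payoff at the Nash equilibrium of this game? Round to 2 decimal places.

Player j's private return per contributed unit is 4.8 × (j's share). Contributing is weakly dominant for j when that share is at least 1/4.8 = 0.2083, and contributing 0 is dominant otherwise.
Player I alone (share 9/43) is above the threshold, contributing 19; the remaining 9 contribute 0. Total contributed: 19.
Player F keeps 19 and receives 4.8 × 19 × 2/43 = 4.24 from the planting fund, for a payoff of 23.24.

23.24 tokens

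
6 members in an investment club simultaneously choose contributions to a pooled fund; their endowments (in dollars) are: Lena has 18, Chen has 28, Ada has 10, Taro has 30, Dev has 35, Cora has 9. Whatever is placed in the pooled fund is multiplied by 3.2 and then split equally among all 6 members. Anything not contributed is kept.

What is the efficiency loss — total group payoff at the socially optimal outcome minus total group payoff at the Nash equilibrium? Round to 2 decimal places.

The private return per contributed unit is 3.2/6 = 0.5333 < 1 for every player regardless of endowment, so the Nash equilibrium is zero contribution and the group total is Σ E_j = 18 + 28 + 10 + 30 + 35 + 9 = 130.
Each contributed unit returns 3.200 to the group, so the social optimum is full contribution by everyone: group total = 3.200 × 130 = 416.00.
Efficiency loss = (3.200 − 1) × 130 = 286.00.

286.00 dollars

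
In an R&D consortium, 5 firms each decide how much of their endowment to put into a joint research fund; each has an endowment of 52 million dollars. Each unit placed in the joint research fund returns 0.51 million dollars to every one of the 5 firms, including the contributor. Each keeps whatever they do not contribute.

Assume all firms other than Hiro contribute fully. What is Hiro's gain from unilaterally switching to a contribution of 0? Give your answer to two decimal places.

25.48 million dollars

Switching from a contribution of 52 to 0 lets Hiro keep an extra 52 million dollars, but lowers the joint research fund by 52, which costs Hiro their own share of that drop: 0.51 × 52 = 26.52.
Net gain = 52 − 26.52 = 25.48. The private return per contributed unit (0.51) is below 1, so free-riding is indeed the best response regardless of what the others do.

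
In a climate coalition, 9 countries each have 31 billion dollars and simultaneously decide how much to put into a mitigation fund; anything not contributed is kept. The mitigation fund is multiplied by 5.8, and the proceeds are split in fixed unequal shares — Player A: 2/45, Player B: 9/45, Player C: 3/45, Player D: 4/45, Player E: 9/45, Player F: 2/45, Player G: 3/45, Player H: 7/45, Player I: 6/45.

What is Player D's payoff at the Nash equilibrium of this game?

62.96 billion dollars

A player with share s gets back 5.8·s per unit contributed, so full contribution is dominant for anyone with s > 1/5.8 = 0.1724 and zero contribution is dominant for anyone below.
Player B and Player E are above the threshold, contributing 31 each; the remaining 7 contribute 0. Total contributed: 62.
Player D keeps 31 and receives 5.8 × 62 × 4/45 = 31.96 from the mitigation fund, for a payoff of 62.96.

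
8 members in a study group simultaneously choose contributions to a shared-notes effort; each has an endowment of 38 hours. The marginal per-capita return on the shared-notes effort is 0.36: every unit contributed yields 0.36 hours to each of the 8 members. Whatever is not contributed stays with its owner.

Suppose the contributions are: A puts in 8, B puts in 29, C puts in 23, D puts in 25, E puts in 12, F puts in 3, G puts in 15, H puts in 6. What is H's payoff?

75.56 hours

Total contributed: 8 + 29 + 23 + 25 + 12 + 3 + 15 + 6 = 121.
Each receives 0.36 × 121 = 43.56 from the shared-notes effort.
H keeps 38 − 6 = 32, so H's payoff is 32 + 43.56 = 75.56.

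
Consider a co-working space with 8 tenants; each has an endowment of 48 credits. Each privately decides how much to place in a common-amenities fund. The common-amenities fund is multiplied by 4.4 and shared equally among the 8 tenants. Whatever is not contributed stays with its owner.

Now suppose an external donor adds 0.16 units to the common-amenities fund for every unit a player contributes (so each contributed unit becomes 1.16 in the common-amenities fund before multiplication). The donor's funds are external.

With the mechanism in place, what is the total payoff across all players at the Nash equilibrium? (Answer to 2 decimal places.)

The effective private return is 4.4 × 1.16 / 8 = 0.6380, which is still under 1, so the mechanism doesn't change anyone's dominant strategy: zero contribution.
Everyone keeps their endowment and the group total is 8 × 48 = 384.

384.00 credits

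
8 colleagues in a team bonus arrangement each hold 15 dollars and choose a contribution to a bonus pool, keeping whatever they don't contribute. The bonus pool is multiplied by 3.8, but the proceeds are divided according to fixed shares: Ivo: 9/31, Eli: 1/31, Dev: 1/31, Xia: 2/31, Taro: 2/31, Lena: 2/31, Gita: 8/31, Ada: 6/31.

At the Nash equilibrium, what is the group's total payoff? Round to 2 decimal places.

162.00 dollars

Each unit j contributes comes back to j as 3.8 × (j's share), so j prefers to contribute only if that share exceeds 1/3.8 = 0.2632; otherwise keeping the unit dominates.
Ivo alone (share 9/31) is above the threshold, contributing 15; the remaining 7 contribute 0. Total contributed: 15.
The bonus pool pays out 3.8 × 15 = 57.00 in total (split across the unequal shares, but the aggregate is all that matters for the group sum).
The 7 free-riders keep 15 each, adding 105. Group total = 105 + 57.00 = 162.00.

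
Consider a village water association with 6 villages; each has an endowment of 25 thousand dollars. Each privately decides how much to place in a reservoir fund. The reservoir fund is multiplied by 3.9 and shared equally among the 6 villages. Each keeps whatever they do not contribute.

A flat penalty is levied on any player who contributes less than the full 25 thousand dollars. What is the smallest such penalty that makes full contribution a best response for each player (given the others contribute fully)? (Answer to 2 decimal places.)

8.75 thousand dollars

Given the others contribute fully, the best deviation is to contribute 0 (any partial contribution still incurs the fine and gives up units whose private return 0.6500 is below 1).
Deviating from 25 to 0 saves 25 thousand dollars but forfeits the deviator's share of the drop in the reservoir fund: 3.9/6 × 25 = 16.25.
So the deviation gain is 25 − 16.25 = 8.75, and the fine must be at least 8.75 thousand dollars to wipe it out.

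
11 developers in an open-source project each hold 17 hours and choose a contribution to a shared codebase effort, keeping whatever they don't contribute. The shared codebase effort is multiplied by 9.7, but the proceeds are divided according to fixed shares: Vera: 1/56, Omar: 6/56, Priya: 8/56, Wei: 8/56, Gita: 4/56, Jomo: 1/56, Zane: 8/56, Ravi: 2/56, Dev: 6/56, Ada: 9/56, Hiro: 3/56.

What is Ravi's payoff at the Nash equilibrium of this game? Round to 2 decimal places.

A player with share s gets back 9.7·s per unit contributed, so full contribution is dominant for anyone with s > 1/9.7 = 0.1031 and zero contribution is dominant for anyone below.
Omar, Priya, Wei, Zane, Dev and Ada are above the threshold, contributing 17 each; the remaining 5 contribute 0. Total contributed: 102.
Ravi keeps 17 and receives 9.7 × 102 × 2/56 = 35.34 from the shared codebase effort, for a payoff of 52.34.

52.34 hours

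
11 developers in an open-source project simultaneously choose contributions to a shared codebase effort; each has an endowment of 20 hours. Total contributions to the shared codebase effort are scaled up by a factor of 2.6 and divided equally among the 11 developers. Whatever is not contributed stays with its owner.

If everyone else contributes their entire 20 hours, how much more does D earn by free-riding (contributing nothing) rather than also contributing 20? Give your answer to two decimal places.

Switching from a contribution of 20 to 0 lets D keep an extra 20 hours, but lowers the shared codebase effort by 20, which costs D their own share of that drop: 2.6/11 × 20 = 4.73.
Net gain = 20 − 4.73 = 15.27. The private return per contributed unit (0.2364) is below 1, so free-riding is indeed the best response regardless of what the others do.

15.27 hours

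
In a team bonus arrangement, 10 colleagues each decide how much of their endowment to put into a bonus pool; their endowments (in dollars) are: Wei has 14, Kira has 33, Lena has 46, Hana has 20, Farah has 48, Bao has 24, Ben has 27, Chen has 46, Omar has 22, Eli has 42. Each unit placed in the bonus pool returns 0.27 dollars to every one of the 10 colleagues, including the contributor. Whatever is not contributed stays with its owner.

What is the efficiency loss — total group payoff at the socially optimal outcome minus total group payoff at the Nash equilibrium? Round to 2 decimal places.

547.40 dollars

The private return per contributed unit is 0.27 < 1 for everyone, so the Nash equilibrium is zero contribution and the group total is Σ E_j = 14 + 33 + 46 + 20 + 48 + 24 + 27 + 46 + 22 + 42 = 322.
Each contributed unit returns 2.700 to the group, so the social optimum is full contribution by everyone: group total = 2.700 × 322 = 869.40.
Efficiency loss = (2.700 − 1) × 322 = 547.40.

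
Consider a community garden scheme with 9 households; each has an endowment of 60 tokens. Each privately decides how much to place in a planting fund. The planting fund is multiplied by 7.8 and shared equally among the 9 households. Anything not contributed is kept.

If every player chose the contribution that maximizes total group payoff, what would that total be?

4212.00 tokens

Each contributed unit returns 7.800 to the group as a whole (0.8667 to each of 9 players), which exceeds 1, so the social optimum is full contribution: group total = 7.800 × 540 = 4212.00.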